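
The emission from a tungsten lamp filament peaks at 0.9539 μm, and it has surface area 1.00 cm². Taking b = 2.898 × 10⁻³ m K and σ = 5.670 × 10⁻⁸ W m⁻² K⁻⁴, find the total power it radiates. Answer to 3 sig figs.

Wien's law: T = b/λ_max = 2.898×10⁻³/9.539×10⁻⁷ = 3038.05 K.
Area A = 1.00 cm² = 1.00×10⁻⁴ m².
Then P = σAT⁴ = 5.670×10⁻⁸×1.00×10⁻⁴×(3038.05)⁴ = 483 W.

P ≈ 483 W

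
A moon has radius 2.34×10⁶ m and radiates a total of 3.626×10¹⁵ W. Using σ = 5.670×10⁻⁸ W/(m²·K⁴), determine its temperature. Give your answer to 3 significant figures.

T ≈ 175 K

Surface area A = 4πR² = 4π(2.34×10⁶ m)² = 6.88084×10¹³ m².
P = σAT⁴ ⇒ T = (P/(σA))^(1/4) = (3.626×10¹⁵/(5.670×10⁻⁸×6.88084×10¹³))^(1/4) = 175 K.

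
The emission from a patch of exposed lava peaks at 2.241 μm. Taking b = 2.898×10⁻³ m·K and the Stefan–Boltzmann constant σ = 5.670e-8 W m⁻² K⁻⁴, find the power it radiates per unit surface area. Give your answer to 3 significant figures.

I ≈ 1.59×10⁵ W/m²

Wien's law: T = b/λ_max = 2.898×10⁻³/2.241×10⁻⁶ = 1293.17 K.
Then I = σT⁴ = 5.670×10⁻⁸×(1293.17)⁴ = 1.59×10⁵ W/m².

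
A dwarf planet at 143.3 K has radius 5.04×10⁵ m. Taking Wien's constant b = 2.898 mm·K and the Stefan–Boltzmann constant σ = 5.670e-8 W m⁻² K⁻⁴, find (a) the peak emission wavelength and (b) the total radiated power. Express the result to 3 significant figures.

(a) λ_max = b/T = 2.898×10⁻³/143.3 = 2.022×10⁻⁵ m = 20.2 μm.
Surface area A = 4πR² = 4π(5.04×10⁵ m)² = 3.19206×10¹² m².
(b) P = σAT⁴ = 5.670×10⁻⁸×3.19206×10¹²×(143.3)⁴ = 7.63×10¹³ W.

λ_max ≈ 20.2 μm; P ≈ 7.63×10¹³ W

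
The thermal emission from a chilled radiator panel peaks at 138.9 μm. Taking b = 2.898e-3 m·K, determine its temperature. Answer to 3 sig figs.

T ≈ 20.9 K

Wien's law gives T = b/λ_max = (2.898×10⁻³ m·K)/(1.389×10⁻⁴ m) = 20.9 K.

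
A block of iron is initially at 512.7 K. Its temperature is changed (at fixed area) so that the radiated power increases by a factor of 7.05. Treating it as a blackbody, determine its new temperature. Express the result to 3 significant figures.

P ∝ T⁴, so T₂/T₁ = (P₂/P₁)^(1/4) = (7.05)^(1/4) = 1.62947.
T₂ = 512.7 × 1.62947 = 835 K.

T₂ ≈ 835 K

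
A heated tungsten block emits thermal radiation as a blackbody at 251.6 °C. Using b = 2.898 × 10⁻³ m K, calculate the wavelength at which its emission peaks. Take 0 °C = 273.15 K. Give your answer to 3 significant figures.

λ_max ≈ 5.52 μm

T = 251.6 °C + 273.15 = 524.75 K.
Wien's displacement law: λ_max = b/T = (2.898×10⁻³ m·K)/(524.75 K) = 5.523×10⁻⁶ m.
That is 5.52 μm, in the infrared range.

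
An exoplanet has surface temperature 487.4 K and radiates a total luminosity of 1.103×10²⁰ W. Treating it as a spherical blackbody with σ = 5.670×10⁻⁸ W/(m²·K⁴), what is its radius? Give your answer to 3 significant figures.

L = 4πR²σT⁴ ⇒ R = √(L/(4πσT⁴)).
σT⁴ = 3199.82 W/m², so R = √(1.103×10²⁰/(4π×3199.82)) = 5.24×10⁷ m.

R ≈ 5.24×10⁷ m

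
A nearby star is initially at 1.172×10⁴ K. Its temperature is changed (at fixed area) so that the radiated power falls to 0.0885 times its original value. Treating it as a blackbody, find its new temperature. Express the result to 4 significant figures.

T₂ ≈ 6392 K

P ∝ T⁴, so T₂/T₁ = (P₂/P₁)^(1/4) = (0.0885)^(1/4) = 0.545426.
T₂ = 1.172×10⁴ × 0.545426 = 6392 K.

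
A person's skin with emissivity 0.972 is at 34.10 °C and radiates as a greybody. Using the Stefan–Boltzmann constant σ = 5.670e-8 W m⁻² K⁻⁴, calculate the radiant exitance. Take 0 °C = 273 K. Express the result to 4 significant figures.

I ≈ 490.2 W/m²

T = 34.10 °C + 273 = 307.10 K.
Stefan–Boltzmann: I = εσT⁴ = 0.972 × 5.670×10⁻⁸ × (307.10)⁴ = 490.2 W/m².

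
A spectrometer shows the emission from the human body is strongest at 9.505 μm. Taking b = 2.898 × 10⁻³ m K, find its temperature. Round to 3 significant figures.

Wien's law gives T = b/λ_max = (2.898×10⁻³ m·K)/(9.505×10⁻⁶ m) = 305 K.

T ≈ 305 K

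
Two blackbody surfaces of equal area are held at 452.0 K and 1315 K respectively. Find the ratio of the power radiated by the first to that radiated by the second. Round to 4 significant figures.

With equal areas, P₁/P₂ = (T₁/T₂)⁴ = (452.0/1315)⁴ = 0.01396.

P₁/P₂ ≈ 0.01396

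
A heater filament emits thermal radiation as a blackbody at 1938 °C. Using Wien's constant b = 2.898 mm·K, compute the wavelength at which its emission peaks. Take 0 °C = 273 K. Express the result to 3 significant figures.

λ_max ≈ 1.31 μm

T = 1938 °C + 273 = 2211 K.
Wien's displacement law: λ_max = b/T = (2.898×10⁻³ m·K)/(2211 K) = 1.311×10⁻⁶ m.
That is 1.31 μm, in the infrared range.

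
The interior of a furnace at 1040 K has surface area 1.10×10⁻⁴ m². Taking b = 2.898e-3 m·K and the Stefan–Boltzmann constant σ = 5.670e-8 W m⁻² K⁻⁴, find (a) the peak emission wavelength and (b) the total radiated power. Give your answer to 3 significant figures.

(a) λ_max = b/T = 2.898×10⁻³/1040 = 2.787×10⁻⁶ m = 2.79 μm.
Area A = 1.10×10⁻⁴ m².
(b) P = σAT⁴ = 5.670×10⁻⁸×1.10×10⁻⁴×(1040)⁴ = 7.30 W.

λ_max ≈ 2.79 μm; P ≈ 7.30 W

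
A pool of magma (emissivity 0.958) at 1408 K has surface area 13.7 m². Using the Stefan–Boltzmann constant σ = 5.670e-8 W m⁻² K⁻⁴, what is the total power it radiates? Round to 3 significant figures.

P ≈ 2.92×10⁶ W

Area A = 13.7 m².
P = εσAT⁴ = 0.958 × 5.670×10⁻⁸ × 13.7 × (1408)⁴ = 2.92×10⁶ W.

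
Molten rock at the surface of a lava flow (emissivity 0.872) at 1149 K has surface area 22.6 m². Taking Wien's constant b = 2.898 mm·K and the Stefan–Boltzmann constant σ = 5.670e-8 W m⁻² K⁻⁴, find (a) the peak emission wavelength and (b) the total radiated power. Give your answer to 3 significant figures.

(a) λ_max = b/T = 2.898×10⁻³/1149 = 2.522×10⁻⁶ m = 2.52×10³ nm.
Area A = 22.6 m².
(b) P = εσAT⁴ = 0.872×5.670×10⁻⁸×22.6×(1149)⁴ = 1.95×10⁶ W.

λ_max ≈ 2.52×10³ nm; P ≈ 1.95×10⁶ W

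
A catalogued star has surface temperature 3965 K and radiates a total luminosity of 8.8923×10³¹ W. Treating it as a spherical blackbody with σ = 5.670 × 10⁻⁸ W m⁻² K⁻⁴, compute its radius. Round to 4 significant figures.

L = 4πR²σT⁴ ⇒ R = √(L/(4πσT⁴)).
σT⁴ = 1.40138×10⁷ W/m², so R = √(8.8923×10³¹/(4π×1.40138×10⁷)) = 7.106×10¹¹ m.

R ≈ 7.106×10¹¹ m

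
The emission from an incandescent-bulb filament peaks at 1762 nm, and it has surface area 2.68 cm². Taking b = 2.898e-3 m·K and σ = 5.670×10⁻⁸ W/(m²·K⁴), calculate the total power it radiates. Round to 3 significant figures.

P ≈ 111 W

Wien's law: T = b/λ_max = 2.898×10⁻³/1.762×10⁻⁶ = 1644.72 K.
Area A = 2.68 cm² = 2.68×10⁻⁴ m².
Then P = σAT⁴ = 5.670×10⁻⁸×2.68×10⁻⁴×(1644.72)⁴ = 111 W.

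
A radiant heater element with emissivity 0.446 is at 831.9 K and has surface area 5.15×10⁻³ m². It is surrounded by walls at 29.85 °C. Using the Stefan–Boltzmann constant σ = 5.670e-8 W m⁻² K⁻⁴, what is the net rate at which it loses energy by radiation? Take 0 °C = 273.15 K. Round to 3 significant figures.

Surroundings: T = 29.85 °C + 273.15 = 303.00 K.
Area A = 5.15×10⁻³ m².
Net radiated power P_net = εσA(T⁴ − T₀⁴) = 0.446×5.670×10⁻⁸×5.15×10⁻³×(831.9⁴ − 303.00⁴).
T⁴ − T₀⁴ = 4.78944×10¹¹ − 8.42889×10⁹ = 4.70515×10¹¹ K⁴, so P_net = 61.3 W.

Net loss ≈ 61.3 W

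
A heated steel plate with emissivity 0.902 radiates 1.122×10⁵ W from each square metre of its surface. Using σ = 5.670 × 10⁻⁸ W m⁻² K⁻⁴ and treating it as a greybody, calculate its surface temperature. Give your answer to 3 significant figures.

T ≈ 1.22×10³ K

I = εσT⁴, so T = (I/εσ)^(1/4) = (1.122×10⁵/(0.902×5.670×10⁻⁸))^(1/4) = 1.22×10³ K.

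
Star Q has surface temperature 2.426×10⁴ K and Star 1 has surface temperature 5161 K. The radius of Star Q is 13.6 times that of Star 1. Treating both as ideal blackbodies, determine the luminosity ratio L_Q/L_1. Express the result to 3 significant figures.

L ∝ R²T⁴, so L_Q/L_1 = (R_Q/R_1)²(T_Q/T_1)⁴ = (13.6)² × (2.426×10⁴/5161)⁴ = 184.96 × 488.234 = 9.03×10⁴.

L_Q/L_1 ≈ 9.03×10⁴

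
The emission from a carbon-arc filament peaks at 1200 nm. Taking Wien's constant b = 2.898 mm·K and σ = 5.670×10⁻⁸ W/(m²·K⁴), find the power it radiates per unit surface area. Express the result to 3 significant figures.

Wien's law: T = b/λ_max = 2.898×10⁻³/1.200×10⁻⁶ = 2415.00 K.
Then I = σT⁴ = 5.670×10⁻⁸×(2415.00)⁴ = 1.93×10⁶ W/m².

I ≈ 1.93×10⁶ W/m²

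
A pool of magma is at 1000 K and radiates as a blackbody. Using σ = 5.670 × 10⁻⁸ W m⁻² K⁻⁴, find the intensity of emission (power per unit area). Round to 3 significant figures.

I ≈ 5.67×10⁴ W/m²

Stefan–Boltzmann: I = σT⁴ = 5.670×10⁻⁸ × (1000)⁴ = 5.67×10⁴ W/m².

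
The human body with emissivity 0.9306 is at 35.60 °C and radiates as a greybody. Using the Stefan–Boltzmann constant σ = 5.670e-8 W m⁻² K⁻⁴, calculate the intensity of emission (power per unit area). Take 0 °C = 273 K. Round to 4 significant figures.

T = 35.60 °C + 273 = 308.60 K.
Stefan–Boltzmann: I = εσT⁴ = 0.9306 × 5.670×10⁻⁸ × (308.60)⁴ = 478.6 W/m².

I ≈ 478.6 W/m²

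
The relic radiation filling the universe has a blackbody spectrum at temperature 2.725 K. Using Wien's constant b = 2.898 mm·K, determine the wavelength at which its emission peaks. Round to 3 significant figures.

Wien's displacement law: λ_max = b/T = (2.898×10⁻³ m·K)/(2.725 K) = 1.063×10⁻³ m.
That is 1.06×10⁻³ m, in the microwave range.

λ_max ≈ 1.06×10⁻³ m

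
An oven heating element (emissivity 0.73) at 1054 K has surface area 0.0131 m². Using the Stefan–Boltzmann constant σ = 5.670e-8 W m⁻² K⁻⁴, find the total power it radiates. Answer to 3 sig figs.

Area A = 0.0131 m².
P = εσAT⁴ = 0.73 × 5.670×10⁻⁸ × 0.0131 × (1054)⁴ = 669 W.

P ≈ 669 W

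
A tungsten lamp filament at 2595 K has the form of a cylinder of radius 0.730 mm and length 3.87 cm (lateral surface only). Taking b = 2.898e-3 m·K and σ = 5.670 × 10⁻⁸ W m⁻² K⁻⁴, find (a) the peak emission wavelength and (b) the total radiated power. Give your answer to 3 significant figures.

(a) λ_max = b/T = 2.898×10⁻³/2595 = 1.117×10⁻⁶ m = 1.12 μm.
Lateral area A = 2πrL = 2π×7.30×10⁻⁴×0.0387 = 1.77506×10⁻⁴ m².
(b) P = σAT⁴ = 5.670×10⁻⁸×1.77506×10⁻⁴×(2595)⁴ = 456 W.

λ_max ≈ 1.12 μm; P ≈ 456 W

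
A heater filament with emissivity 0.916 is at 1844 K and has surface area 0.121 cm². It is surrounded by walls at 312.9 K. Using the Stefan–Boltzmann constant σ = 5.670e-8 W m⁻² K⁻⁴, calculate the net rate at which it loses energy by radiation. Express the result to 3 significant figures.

Area A = 0.121 cm² = 1.21×10⁻⁵ m².
Net radiated power P_net = εσA(T⁴ − T₀⁴) = 0.916×5.670×10⁻⁸×1.21×10⁻⁵×(1844⁴ − 312.9⁴).
T⁴ − T₀⁴ = 1.15623×10¹³ − 9.58567×10⁹ = 1.15527×10¹³ K⁴, so P_net = 7.26 W.

Net loss ≈ 7.26 W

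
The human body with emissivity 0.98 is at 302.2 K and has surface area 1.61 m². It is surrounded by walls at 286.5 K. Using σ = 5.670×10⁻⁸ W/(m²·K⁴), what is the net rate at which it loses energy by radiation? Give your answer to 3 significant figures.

Area A = 1.61 m².
Net radiated power P_net = εσA(T⁴ − T₀⁴) = 0.98×5.670×10⁻⁸×1.61×(302.2⁴ − 286.5⁴).
T⁴ − T₀⁴ = 8.34023×10⁹ − 6.73750×10⁹ = 1.60273×10⁹ K⁴, so P_net = 143 W.

Net loss ≈ 143 W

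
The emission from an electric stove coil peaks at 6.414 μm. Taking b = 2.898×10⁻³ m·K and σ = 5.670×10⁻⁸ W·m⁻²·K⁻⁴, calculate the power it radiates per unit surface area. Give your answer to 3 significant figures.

Wien's law: T = b/λ_max = 2.898×10⁻³/6.414×10⁻⁶ = 451.824 K.
Then I = σT⁴ = 5.670×10⁻⁸×(451.824)⁴ = 2.36×10³ W/m².

I ≈ 2.36×10³ W/m²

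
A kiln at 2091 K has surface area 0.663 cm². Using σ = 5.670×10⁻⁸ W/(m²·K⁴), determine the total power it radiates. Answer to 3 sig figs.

P ≈ 71.9 W

Area A = 0.663 cm² = 6.63×10⁻⁵ m².
P = σAT⁴ = 5.670×10⁻⁸ × 6.63×10⁻⁵ × (2091)⁴ = 71.9 W.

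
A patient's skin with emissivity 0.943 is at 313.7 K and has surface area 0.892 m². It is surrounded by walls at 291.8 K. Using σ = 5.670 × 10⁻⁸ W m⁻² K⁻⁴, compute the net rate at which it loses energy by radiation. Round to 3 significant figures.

Net loss ≈ 116 W

Area A = 0.892 m².
Net radiated power P_net = εσA(T⁴ − T₀⁴) = 0.943×5.670×10⁻⁸×0.892×(313.7⁴ − 291.8⁴).
T⁴ − T₀⁴ = 9.68407×10⁹ − 7.25005×10⁹ = 2.43402×10⁹ K⁴, so P_net = 116 W.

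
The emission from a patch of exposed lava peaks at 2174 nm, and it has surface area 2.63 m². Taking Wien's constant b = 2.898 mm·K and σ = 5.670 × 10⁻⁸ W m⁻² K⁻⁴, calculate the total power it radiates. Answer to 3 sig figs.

Wien's law: T = b/λ_max = 2.898×10⁻³/2.174×10⁻⁶ = 1333.03 K.
Area A = 2.63 m².
Then P = σAT⁴ = 5.670×10⁻⁸×2.63×(1333.03)⁴ = 4.71×10⁵ W.

P ≈ 4.71×10⁵ W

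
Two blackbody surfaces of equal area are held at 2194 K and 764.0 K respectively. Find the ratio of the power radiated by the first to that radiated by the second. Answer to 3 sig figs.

With equal areas, P₁/P₂ = (T₁/T₂)⁴ = (2194/764.0)⁴ = 68.0.

P₁/P₂ ≈ 68.0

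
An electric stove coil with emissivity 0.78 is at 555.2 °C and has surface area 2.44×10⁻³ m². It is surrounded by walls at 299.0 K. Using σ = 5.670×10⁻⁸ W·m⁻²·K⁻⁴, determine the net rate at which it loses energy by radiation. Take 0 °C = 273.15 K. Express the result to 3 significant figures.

Net loss ≈ 49.9 W

T = 555.2 °C + 273.15 = 828.35 K.
Area A = 2.44×10⁻³ m².
Net radiated power P_net = εσA(T⁴ − T₀⁴) = 0.78×5.670×10⁻⁸×2.44×10⁻³×(828.35⁴ − 299.0⁴).
T⁴ − T₀⁴ = 4.70821×10¹¹ − 7.99254×10⁹ = 4.62828×10¹¹ K⁴, so P_net = 49.9 W.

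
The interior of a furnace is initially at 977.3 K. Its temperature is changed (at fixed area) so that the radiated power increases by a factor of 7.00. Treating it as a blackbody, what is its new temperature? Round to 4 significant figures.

P ∝ T⁴, so T₂/T₁ = (P₂/P₁)^(1/4) = (7.00)^(1/4) = 1.62658.
T₂ = 977.3 × 1.62658 = 1590 K.

T₂ ≈ 1590 K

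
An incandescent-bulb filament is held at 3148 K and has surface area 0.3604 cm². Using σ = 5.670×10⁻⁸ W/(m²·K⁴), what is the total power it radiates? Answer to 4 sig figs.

Area A = 0.3604 cm² = 3.604×10⁻⁵ m².
P = σAT⁴ = 5.670×10⁻⁸ × 3.604×10⁻⁵ × (3148)⁴ = 200.7 W.

P ≈ 200.7 W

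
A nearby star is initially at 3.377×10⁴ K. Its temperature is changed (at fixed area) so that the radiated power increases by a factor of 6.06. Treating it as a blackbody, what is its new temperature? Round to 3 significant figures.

P ∝ T⁴, so T₂/T₁ = (P₂/P₁)^(1/4) = (6.06)^(1/4) = 1.56898.
T₂ = 3.377×10⁴ × 1.56898 = 5.30×10⁴ K.

T₂ ≈ 5.30×10⁴ K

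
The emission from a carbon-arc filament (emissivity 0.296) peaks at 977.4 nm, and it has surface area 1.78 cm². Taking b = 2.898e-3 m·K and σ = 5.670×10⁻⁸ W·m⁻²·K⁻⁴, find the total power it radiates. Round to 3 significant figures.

P ≈ 231 W

Wien's law: T = b/λ_max = 2.898×10⁻³/9.774×10⁻⁷ = 2965.01 K.
Area A = 1.78 cm² = 1.78×10⁻⁴ m².
Then P = εσAT⁴ = 0.296×5.670×10⁻⁸×1.78×10⁻⁴×(2965.01)⁴ = 231 W.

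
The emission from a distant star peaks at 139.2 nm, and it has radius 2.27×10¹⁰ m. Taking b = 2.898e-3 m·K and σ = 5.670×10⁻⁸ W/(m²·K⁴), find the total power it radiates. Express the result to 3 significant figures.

Wien's law: T = b/λ_max = 2.898×10⁻³/1.392×10⁻⁷ = 20819.0 K.
Surface area A = 4πR² = 4π(2.27×10¹⁰ m)² = 6.47533×10²¹ m².
Then P = σAT⁴ = 5.670×10⁻⁸×6.47533×10²¹×(20819.0)⁴ = 6.90×10³¹ W.

P ≈ 6.90×10³¹ W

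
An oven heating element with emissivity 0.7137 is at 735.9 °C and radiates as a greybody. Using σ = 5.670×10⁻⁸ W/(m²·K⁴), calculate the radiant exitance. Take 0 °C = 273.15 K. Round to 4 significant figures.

T = 735.9 °C + 273.15 = 1009.05 K.
Stefan–Boltzmann: I = εσT⁴ = 0.7137 × 5.670×10⁻⁸ × (1009.05)⁴ = 4.195×10⁴ W/m².

I ≈ 4.195×10⁴ W/m²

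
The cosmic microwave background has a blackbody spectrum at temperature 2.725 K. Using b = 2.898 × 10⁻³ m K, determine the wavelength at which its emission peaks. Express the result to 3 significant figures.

Wien's displacement law: λ_max = b/T = (2.898×10⁻³ m·K)/(2.725 K) = 1.063×10⁻³ m.
That is 1.06×10⁻³ m, in the microwave range.

λ_max ≈ 1.06×10⁻³ m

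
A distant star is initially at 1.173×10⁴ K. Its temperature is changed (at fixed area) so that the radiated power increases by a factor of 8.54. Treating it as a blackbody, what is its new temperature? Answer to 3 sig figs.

T₂ ≈ 2.01×10⁴ K

P ∝ T⁴, so T₂/T₁ = (P₂/P₁)^(1/4) = (8.54)^(1/4) = 1.70948.
T₂ = 1.173×10⁴ × 1.70948 = 2.01×10⁴ K.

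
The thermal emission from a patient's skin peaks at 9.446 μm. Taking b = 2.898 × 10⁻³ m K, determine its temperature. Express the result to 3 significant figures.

T ≈ 307 K

Wien's law gives T = b/λ_max = (2.898×10⁻³ m·K)/(9.446×10⁻⁶ m) = 307 K.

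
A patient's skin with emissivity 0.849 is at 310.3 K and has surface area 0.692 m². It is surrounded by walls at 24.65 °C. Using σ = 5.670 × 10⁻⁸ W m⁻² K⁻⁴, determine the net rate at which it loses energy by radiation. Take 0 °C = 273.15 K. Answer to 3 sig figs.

Net loss ≈ 46.8 W

Surroundings: T = 24.65 °C + 273.15 = 297.80 K.
Area A = 0.692 m².
Net radiated power P_net = εσA(T⁴ − T₀⁴) = 0.849×5.670×10⁻⁸×0.692×(310.3⁴ − 297.80⁴).
T⁴ − T₀⁴ = 9.27101×10⁹ − 7.86500×10⁹ = 1.40601×10⁹ K⁴, so P_net = 46.8 W.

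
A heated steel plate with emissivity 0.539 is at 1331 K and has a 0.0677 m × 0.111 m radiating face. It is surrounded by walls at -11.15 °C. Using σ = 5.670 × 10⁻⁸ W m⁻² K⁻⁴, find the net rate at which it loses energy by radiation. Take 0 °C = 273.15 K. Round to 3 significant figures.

Surroundings: T = -11.15 °C + 273.15 = 262.00 K.
Area A = 0.0677 × 0.111 = 7.5147×10⁻³ m².
Net radiated power P_net = εσA(T⁴ − T₀⁴) = 0.539×5.670×10⁻⁸×7.5147×10⁻³×(1331⁴ − 262.00⁴).
T⁴ − T₀⁴ = 3.13843×10¹² − 4.71200×10⁹ = 3.13372×10¹² K⁴, so P_net = 720 W.

Net loss ≈ 720 W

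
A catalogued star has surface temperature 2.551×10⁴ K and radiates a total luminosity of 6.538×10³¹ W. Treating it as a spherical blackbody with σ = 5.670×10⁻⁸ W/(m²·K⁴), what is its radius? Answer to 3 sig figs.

R ≈ 1.47×10¹⁰ m

L = 4πR²σT⁴ ⇒ R = √(L/(4πσT⁴)).
σT⁴ = 2.40118×10¹⁰ W/m², so R = √(6.538×10³¹/(4π×2.40118×10¹⁰)) = 1.47×10¹⁰ m.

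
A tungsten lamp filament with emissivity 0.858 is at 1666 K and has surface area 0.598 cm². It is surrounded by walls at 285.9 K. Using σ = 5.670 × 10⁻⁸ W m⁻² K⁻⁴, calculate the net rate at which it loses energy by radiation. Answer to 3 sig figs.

Area A = 0.598 cm² = 5.98×10⁻⁵ m².
Net radiated power P_net = εσA(T⁴ − T₀⁴) = 0.858×5.670×10⁻⁸×5.98×10⁻⁵×(1666⁴ − 285.9⁴).
T⁴ − T₀⁴ = 7.70371×10¹² − 6.68123×10⁹ = 7.69703×10¹² K⁴, so P_net = 22.4 W.

Net loss ≈ 22.4 W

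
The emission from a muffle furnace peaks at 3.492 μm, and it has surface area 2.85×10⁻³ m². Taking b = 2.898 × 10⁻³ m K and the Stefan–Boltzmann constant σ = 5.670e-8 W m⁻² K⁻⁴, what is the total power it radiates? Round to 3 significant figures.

Wien's law: T = b/λ_max = 2.898×10⁻³/3.492×10⁻⁶ = 829.897 K.
Area A = 2.85×10⁻³ m².
Then P = σAT⁴ = 5.670×10⁻⁸×2.85×10⁻³×(829.897)⁴ = 76.7 W.

P ≈ 76.7 W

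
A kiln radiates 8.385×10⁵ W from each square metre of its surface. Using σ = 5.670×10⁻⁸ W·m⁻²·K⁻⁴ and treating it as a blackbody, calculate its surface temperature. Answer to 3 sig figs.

T ≈ 1.96×10³ K

I = σT⁴, so T = (I/σ)^(1/4) = (8.385×10⁵/(5.670×10⁻⁸))^(1/4) = 1.96×10³ K.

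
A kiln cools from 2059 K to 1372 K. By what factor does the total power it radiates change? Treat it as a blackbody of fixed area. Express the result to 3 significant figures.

P ∝ T⁴, so P₂/P₁ = (T₂/T₁)⁴ = (1372/2059)⁴ = (0.666343)⁴ = 0.197.

P₂/P₁ ≈ 0.197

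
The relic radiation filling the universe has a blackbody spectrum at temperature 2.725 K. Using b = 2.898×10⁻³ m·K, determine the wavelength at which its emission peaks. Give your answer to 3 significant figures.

λ_max ≈ 1.06×10⁻³ m

Wien's displacement law: λ_max = b/T = (2.898×10⁻³ m·K)/(2.725 K) = 1.063×10⁻³ m.
That is 1.06×10⁻³ m, in the microwave range.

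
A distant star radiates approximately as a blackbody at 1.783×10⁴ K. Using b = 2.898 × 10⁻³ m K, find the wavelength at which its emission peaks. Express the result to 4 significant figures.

λ_max ≈ 162.5 nm

Wien's displacement law: λ_max = b/T = (2.898×10⁻³ m·K)/(1.783×10⁴ K) = 1.6254×10⁻⁷ m.
That is 162.5 nm, in the ultraviolet range.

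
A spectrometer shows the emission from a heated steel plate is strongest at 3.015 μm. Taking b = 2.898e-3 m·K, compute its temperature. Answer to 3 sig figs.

T ≈ 961 K

Wien's law gives T = b/λ_max = (2.898×10⁻³ m·K)/(3.015×10⁻⁶ m) = 961 K.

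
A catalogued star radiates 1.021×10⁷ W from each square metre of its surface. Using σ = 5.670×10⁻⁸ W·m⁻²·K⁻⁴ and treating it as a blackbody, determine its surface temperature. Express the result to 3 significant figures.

T ≈ 3.66×10³ K

I = σT⁴, so T = (I/σ)^(1/4) = (1.021×10⁷/(5.670×10⁻⁸))^(1/4) = 3.66×10³ K.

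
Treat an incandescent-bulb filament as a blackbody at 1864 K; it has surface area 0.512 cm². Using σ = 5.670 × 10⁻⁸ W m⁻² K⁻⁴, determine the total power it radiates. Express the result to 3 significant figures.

Area A = 0.512 cm² = 5.12×10⁻⁵ m².
P = σAT⁴ = 5.670×10⁻⁸ × 5.12×10⁻⁵ × (1864)⁴ = 35.0 W.

P ≈ 35.0 W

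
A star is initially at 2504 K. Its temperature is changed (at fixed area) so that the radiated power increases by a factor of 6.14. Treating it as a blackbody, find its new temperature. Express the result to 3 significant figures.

P ∝ T⁴, so T₂/T₁ = (P₂/P₁)^(1/4) = (6.14)^(1/4) = 1.57414.
T₂ = 2504 × 1.57414 = 3.94×10³ K.

T₂ ≈ 3.94×10³ K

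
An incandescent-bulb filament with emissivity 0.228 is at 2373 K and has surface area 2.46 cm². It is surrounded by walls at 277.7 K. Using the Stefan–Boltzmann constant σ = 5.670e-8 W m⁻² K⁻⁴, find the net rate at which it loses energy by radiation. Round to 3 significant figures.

Net loss ≈ 101 W

Area A = 2.46 cm² = 2.46×10⁻⁴ m².
Net radiated power P_net = εσA(T⁴ − T₀⁴) = 0.228×5.670×10⁻⁸×2.46×10⁻⁴×(2373⁴ − 277.7⁴).
T⁴ − T₀⁴ = 3.17096×10¹³ − 5.94708×10⁹ = 3.17037×10¹³ K⁴, so P_net = 101 W.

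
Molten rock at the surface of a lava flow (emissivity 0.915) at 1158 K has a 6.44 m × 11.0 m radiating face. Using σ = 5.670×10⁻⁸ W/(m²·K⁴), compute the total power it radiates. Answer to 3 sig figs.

Area A = 6.44 × 11.0 = 70.84 m².
P = εσAT⁴ = 0.915 × 5.670×10⁻⁸ × 70.84 × (1158)⁴ = 6.61×10⁶ W.

P ≈ 6.61×10⁶ W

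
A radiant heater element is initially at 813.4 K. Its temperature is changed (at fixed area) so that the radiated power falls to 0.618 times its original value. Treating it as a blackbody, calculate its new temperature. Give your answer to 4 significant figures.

T₂ ≈ 721.2 K

P ∝ T⁴, so T₂/T₁ = (P₂/P₁)^(1/4) = (0.618)^(1/4) = 0.886640.
T₂ = 813.4 × 0.886640 = 721.2 K.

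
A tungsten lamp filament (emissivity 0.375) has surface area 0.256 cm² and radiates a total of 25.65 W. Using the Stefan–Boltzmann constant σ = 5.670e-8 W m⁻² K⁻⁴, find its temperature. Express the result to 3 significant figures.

T ≈ 2.62×10³ K

Area A = 0.256 cm² = 2.56×10⁻⁵ m².
P = εσAT⁴ ⇒ T = (P/(εσA))^(1/4) = (25.65/(0.375×5.670×10⁻⁸×2.56×10⁻⁵))^(1/4) = 2.62×10³ K.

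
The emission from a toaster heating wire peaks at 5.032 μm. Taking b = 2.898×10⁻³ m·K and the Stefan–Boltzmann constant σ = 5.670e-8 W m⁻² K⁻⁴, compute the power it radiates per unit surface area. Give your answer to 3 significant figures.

I ≈ 6.24×10³ W/m²

Wien's law: T = b/λ_max = 2.898×10⁻³/5.032×10⁻⁶ = 575.914 K.
Then I = σT⁴ = 5.670×10⁻⁸×(575.914)⁴ = 6.24×10³ W/m².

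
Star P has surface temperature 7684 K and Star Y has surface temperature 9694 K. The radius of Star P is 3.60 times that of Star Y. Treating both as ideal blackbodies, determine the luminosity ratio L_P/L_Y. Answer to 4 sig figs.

L_P/L_Y ≈ 5.116

L ∝ R²T⁴, so L_P/L_Y = (R_P/R_Y)²(T_P/T_Y)⁴ = (3.60)² × (7684/9694)⁴ = 12.96 × 0.394764 = 5.116.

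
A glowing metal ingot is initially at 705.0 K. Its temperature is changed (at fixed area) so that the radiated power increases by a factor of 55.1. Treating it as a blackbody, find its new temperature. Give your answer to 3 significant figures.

P ∝ T⁴, so T₂/T₁ = (P₂/P₁)^(1/4) = (55.1)^(1/4) = 2.72451.
T₂ = 705.0 × 2.72451 = 1.92×10³ K.

T₂ ≈ 1.92×10³ K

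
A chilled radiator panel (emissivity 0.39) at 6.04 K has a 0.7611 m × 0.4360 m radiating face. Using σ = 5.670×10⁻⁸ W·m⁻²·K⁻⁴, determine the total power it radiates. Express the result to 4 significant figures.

P ≈ 9.766×10⁻⁶ W

Area A = 0.7611 × 0.4360 = 0.33184 m².
P = εσAT⁴ = 0.39 × 5.670×10⁻⁸ × 0.33184 × (6.04)⁴ = 9.766×10⁻⁶ W.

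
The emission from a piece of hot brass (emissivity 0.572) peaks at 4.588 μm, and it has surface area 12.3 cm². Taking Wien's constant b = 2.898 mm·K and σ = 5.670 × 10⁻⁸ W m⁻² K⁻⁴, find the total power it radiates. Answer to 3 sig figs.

Wien's law: T = b/λ_max = 2.898×10⁻³/4.588×10⁻⁶ = 631.648 K.
Area A = 12.3 cm² = 1.23×10⁻³ m².
Then P = εσAT⁴ = 0.572×5.670×10⁻⁸×1.23×10⁻³×(631.648)⁴ = 6.35 W.

P ≈ 6.35 W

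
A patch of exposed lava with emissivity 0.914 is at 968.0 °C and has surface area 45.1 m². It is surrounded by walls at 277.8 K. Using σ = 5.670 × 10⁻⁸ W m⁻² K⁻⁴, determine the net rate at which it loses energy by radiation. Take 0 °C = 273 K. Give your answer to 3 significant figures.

T = 968.0 °C + 273 = 1241.0 K.
Area A = 45.1 m².
Net radiated power P_net = εσA(T⁴ − T₀⁴) = 0.914×5.670×10⁻⁸×45.1×(1241.0⁴ − 277.8⁴).
T⁴ − T₀⁴ = 2.37185×10¹² − 5.95565×10⁹ = 2.36589×10¹² K⁴, so P_net = 5.53×10⁶ W.

Net loss ≈ 5.53×10⁶ W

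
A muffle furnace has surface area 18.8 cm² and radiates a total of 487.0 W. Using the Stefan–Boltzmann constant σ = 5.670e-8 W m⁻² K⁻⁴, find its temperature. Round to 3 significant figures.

T ≈ 1.46×10³ K

Area A = 18.8 cm² = 1.88×10⁻³ m².
P = σAT⁴ ⇒ T = (P/(σA))^(1/4) = (487.0/(5.670×10⁻⁸×1.88×10⁻³))^(1/4) = 1.46×10³ K.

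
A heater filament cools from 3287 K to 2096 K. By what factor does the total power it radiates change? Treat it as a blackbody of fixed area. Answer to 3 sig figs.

P₂/P₁ ≈ 0.165

P ∝ T⁴, so P₂/P₁ = (T₂/T₁)⁴ = (2096/3287)⁴ = (0.637664)⁴ = 0.165.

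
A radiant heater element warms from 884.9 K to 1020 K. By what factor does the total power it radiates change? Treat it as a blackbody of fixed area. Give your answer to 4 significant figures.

P ∝ T⁴, so P₂/P₁ = (T₂/T₁)⁴ = (1020/884.9)⁴ = (1.15267)⁴ = 1.765.

P₂/P₁ ≈ 1.765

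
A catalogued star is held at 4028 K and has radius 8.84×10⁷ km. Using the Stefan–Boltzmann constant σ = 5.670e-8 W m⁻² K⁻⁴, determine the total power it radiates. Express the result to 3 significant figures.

P ≈ 1.47×10³⁰ W

Surface area A = 4πR² = 4π(8.84×10¹⁰ m)² = 9.82007×10²² m².
P = σAT⁴ = 5.670×10⁻⁸ × 9.82007×10²² × (4028)⁴ = 1.47×10³⁰ W.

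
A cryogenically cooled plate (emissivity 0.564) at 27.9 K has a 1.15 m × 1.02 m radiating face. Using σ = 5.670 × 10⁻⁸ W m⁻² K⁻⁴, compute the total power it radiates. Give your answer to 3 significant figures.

Area A = 1.15 × 1.02 = 1.173 m².
P = εσAT⁴ = 0.564 × 5.670×10⁻⁸ × 1.173 × (27.9)⁴ = 0.0227 W.

P ≈ 0.0227 W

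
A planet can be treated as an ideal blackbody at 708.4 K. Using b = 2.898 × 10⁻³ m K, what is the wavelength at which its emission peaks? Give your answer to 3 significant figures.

λ_max ≈ 4.09 μm

Wien's displacement law: λ_max = b/T = (2.898×10⁻³ m·K)/(708.4 K) = 4.091×10⁻⁶ m.
That is 4.09 μm, in the infrared range.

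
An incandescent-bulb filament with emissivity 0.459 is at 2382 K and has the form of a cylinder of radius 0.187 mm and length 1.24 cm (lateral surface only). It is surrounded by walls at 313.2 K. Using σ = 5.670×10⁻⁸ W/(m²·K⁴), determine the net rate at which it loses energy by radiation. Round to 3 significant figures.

Lateral area A = 2πrL = 2π×1.87×10⁻⁴×0.0124 = 1.45695×10⁻⁵ m².
Net radiated power P_net = εσA(T⁴ − T₀⁴) = 0.459×5.670×10⁻⁸×1.45695×10⁻⁵×(2382⁴ − 313.2⁴).
T⁴ − T₀⁴ = 3.21934×10¹³ − 9.62248×10⁹ = 3.21838×10¹³ K⁴, so P_net = 12.2 W.

Net loss ≈ 12.2 W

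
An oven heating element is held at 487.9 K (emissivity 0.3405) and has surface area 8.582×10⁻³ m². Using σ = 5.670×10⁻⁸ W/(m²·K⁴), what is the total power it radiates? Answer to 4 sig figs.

P ≈ 9.389 W

Area A = 8.582×10⁻³ m².
P = εσAT⁴ = 0.3405 × 5.670×10⁻⁸ × 8.582×10⁻³ × (487.9)⁴ = 9.389 W.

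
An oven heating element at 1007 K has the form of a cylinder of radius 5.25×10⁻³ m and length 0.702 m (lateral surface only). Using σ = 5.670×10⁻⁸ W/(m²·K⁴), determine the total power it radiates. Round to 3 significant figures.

P ≈ 1.35×10³ W

Lateral area A = 2πrL = 2π×5.25×10⁻³×0.702 = 0.0231567 m².
P = σAT⁴ = 5.670×10⁻⁸ × 0.0231567 × (1007)⁴ = 1.35×10³ W.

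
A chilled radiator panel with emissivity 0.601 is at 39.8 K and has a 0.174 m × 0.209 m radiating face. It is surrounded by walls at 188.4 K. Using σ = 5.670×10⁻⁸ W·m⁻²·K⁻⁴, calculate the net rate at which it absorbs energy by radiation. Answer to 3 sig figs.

Net gain ≈ 1.56 W

Area A = 0.174 × 0.209 = 0.036366 m².
Net radiated power P_net = εσA(T⁴ − T₀⁴) = 0.601×5.670×10⁻⁸×0.036366×(39.8⁴ − 188.4⁴).
T⁴ − T₀⁴ = 2.50918×10⁶ − 1.25986×10⁹ = -1.25735×10⁹ K⁴, so P_net = -1.56 W — negative, meaning a net gain of 1.56 W.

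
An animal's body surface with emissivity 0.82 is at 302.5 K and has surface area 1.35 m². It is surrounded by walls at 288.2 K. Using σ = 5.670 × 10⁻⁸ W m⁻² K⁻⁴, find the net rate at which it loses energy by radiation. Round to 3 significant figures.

Net loss ≈ 92.6 W

Area A = 1.35 m².
Net radiated power P_net = εσA(T⁴ − T₀⁴) = 0.82×5.670×10⁻⁸×1.35×(302.5⁴ − 288.2⁴).
T⁴ − T₀⁴ = 8.37339×10⁹ − 6.89884×10⁹ = 1.47455×10⁹ K⁴, so P_net = 92.6 W.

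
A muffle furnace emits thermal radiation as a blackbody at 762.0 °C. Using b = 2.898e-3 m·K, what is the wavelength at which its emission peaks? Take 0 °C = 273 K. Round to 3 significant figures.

T = 762.0 °C + 273 = 1035.0 K.
Wien's displacement law: λ_max = b/T = (2.898×10⁻³ m·K)/(1035.0 K) = 2.800×10⁻⁶ m.
That is 2.80 μm, in the infrared range.

λ_max ≈ 2.80 μm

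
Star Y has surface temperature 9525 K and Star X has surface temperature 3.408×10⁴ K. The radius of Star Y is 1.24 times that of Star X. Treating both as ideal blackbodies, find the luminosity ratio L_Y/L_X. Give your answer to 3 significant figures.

L ∝ R²T⁴, so L_Y/L_X = (R_Y/R_X)²(T_Y/T_X)⁴ = (1.24)² × (9525/3.408×10⁴)⁴ = 1.5376 × 6.10185×10⁻³ = 9.38×10⁻³.

L_Y/L_X ≈ 9.38×10⁻³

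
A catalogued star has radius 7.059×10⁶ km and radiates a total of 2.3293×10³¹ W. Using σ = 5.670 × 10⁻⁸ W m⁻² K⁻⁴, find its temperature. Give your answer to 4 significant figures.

T ≈ 2.846×10⁴ K

Surface area A = 4πR² = 4π(7.059×10⁹ m)² = 6.26176×10²⁰ m².
P = σAT⁴ ⇒ T = (P/(σA))^(1/4) = (2.3293×10³¹/(5.670×10⁻⁸×6.26176×10²⁰))^(1/4) = 2.846×10⁴ K.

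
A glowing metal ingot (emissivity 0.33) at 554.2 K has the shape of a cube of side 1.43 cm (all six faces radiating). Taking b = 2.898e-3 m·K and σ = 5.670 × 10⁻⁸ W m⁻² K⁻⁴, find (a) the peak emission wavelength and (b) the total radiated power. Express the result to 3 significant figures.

(a) λ_max = b/T = 2.898×10⁻³/554.2 = 5.229×10⁻⁶ m = 5.23 μm.
Area A = 6s² = 6×(0.0143 m)² = 1.22694×10⁻³ m².
(b) P = εσAT⁴ = 0.33×5.670×10⁻⁸×1.22694×10⁻³×(554.2)⁴ = 2.17 W.

λ_max ≈ 5.23 μm; P ≈ 2.17 W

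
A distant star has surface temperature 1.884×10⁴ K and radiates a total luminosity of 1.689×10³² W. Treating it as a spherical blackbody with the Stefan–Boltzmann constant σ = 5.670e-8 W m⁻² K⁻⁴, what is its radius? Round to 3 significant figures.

R ≈ 4.34×10¹⁰ m

L = 4πR²σT⁴ ⇒ R = √(L/(4πσT⁴)).
σT⁴ = 7.14343×10⁹ W/m², so R = √(1.689×10³²/(4π×7.14343×10⁹)) = 4.34×10¹⁰ m.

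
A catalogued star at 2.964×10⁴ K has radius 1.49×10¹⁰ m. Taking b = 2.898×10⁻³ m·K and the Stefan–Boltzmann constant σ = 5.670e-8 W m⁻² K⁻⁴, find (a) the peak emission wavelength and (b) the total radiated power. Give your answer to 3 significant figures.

(a) λ_max = b/T = 2.898×10⁻³/2.964×10⁴ = 9.777×10⁻⁸ m = 97.8 nm.
Surface area A = 4πR² = 4π(1.49×10¹⁰ m)² = 2.78986×10²¹ m².
(b) P = σAT⁴ = 5.670×10⁻⁸×2.78986×10²¹×(2.964×10⁴)⁴ = 1.22×10³² W.

λ_max ≈ 97.8 nm; P ≈ 1.22×10³² W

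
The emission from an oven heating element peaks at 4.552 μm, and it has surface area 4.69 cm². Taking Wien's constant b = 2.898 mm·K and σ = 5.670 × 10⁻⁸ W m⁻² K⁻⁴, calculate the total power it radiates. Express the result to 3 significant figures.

Wien's law: T = b/λ_max = 2.898×10⁻³/4.552×10⁻⁶ = 636.643 K.
Area A = 4.69 cm² = 4.69×10⁻⁴ m².
Then P = σAT⁴ = 5.670×10⁻⁸×4.69×10⁻⁴×(636.643)⁴ = 4.37 W.

P ≈ 4.37 W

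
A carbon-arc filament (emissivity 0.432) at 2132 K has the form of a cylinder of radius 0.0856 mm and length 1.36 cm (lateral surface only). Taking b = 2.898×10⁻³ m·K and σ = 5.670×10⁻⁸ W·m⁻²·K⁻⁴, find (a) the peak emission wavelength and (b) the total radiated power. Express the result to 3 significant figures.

λ_max ≈ 1.36×10³ nm; P ≈ 3.70 W

(a) λ_max = b/T = 2.898×10⁻³/2132 = 1.359×10⁻⁶ m = 1.36×10³ nm.
Lateral area A = 2πrL = 2π×8.56×10⁻⁵×0.0136 = 7.31463×10⁻⁶ m².
(b) P = εσAT⁴ = 0.432×5.670×10⁻⁸×7.31463×10⁻⁶×(2132)⁴ = 3.70 W.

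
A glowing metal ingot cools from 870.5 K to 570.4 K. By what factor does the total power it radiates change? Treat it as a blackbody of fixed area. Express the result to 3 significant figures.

P ∝ T⁴, so P₂/P₁ = (T₂/T₁)⁴ = (570.4/870.5)⁴ = (0.655256)⁴ = 0.184.

P₂/P₁ ≈ 0.184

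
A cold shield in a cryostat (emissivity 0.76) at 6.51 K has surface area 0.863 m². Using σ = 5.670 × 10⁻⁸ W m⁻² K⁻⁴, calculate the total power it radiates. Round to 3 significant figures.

P ≈ 6.68×10⁻⁵ W

Area A = 0.863 m².
P = εσAT⁴ = 0.76 × 5.670×10⁻⁸ × 0.863 × (6.51)⁴ = 6.68×10⁻⁵ W.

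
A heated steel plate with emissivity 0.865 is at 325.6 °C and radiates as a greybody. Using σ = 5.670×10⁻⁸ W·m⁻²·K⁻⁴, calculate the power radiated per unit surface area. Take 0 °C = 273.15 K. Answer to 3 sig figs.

I ≈ 6.30×10³ W/m²

T = 325.6 °C + 273.15 = 598.75 K.
Stefan–Boltzmann: I = εσT⁴ = 0.865 × 5.670×10⁻⁸ × (598.75)⁴ = 6.30×10³ W/m².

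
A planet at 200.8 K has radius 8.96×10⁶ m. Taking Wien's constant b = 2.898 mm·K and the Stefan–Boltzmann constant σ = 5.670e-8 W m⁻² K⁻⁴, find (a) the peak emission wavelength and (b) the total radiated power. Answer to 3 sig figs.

λ_max ≈ 14.4 μm; P ≈ 9.30×10¹⁶ W

(a) λ_max = b/T = 2.898×10⁻³/200.8 = 1.443×10⁻⁵ m = 14.4 μm.
Surface area A = 4πR² = 4π(8.96×10⁶ m)² = 1.00885×10¹⁵ m².
(b) P = σAT⁴ = 5.670×10⁻⁸×1.00885×10¹⁵×(200.8)⁴ = 9.30×10¹⁶ W.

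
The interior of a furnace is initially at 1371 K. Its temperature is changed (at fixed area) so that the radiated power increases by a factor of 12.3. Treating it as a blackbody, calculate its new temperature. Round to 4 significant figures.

P ∝ T⁴, so T₂/T₁ = (P₂/P₁)^(1/4) = (12.3)^(1/4) = 1.87273.
T₂ = 1371 × 1.87273 = 2568 K.

T₂ ≈ 2568 K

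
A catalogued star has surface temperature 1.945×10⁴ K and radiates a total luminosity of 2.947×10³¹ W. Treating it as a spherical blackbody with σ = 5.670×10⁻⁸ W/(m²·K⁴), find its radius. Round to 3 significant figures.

L = 4πR²σT⁴ ⇒ R = √(L/(4πσT⁴)).
σT⁴ = 8.11449×10⁹ W/m², so R = √(2.947×10³¹/(4π×8.11449×10⁹)) = 1.70×10¹⁰ m.

R ≈ 1.70×10¹⁰ m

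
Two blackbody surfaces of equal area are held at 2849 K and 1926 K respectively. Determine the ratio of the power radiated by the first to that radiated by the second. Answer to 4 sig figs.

P₁/P₂ ≈ 4.788

With equal areas, P₁/P₂ = (T₁/T₂)⁴ = (2849/1926)⁴ = 4.788.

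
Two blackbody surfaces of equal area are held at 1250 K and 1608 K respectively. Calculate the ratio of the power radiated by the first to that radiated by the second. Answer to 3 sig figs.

P₁/P₂ ≈ 0.365

With equal areas, P₁/P₂ = (T₁/T₂)⁴ = (1250/1608)⁴ = 0.365.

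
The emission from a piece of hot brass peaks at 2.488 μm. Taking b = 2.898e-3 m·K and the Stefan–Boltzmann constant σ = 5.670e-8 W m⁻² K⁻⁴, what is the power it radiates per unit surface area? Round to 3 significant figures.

Wien's law: T = b/λ_max = 2.898×10⁻³/2.488×10⁻⁶ = 1164.79 K.
Then I = σT⁴ = 5.670×10⁻⁸×(1164.79)⁴ = 1.04×10⁵ W/m².

I ≈ 1.04×10⁵ W/m²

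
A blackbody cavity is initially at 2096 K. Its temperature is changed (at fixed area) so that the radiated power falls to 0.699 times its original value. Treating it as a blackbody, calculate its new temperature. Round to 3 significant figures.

T₂ ≈ 1.92×10³ K

P ∝ T⁴, so T₂/T₁ = (P₂/P₁)^(1/4) = (0.699)^(1/4) = 0.914364.
T₂ = 2096 × 0.914364 = 1.92×10³ K.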